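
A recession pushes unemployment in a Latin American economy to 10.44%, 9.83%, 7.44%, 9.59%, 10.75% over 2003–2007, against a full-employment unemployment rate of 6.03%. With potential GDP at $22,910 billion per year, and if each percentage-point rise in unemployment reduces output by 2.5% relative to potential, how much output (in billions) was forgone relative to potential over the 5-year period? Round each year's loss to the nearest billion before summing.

Year 2003: gap = -2.5 × (10.44 - 6.03) = -11.025%, loss ≈ 22910 × 11.025/100 ≈ 2526.
Year 2004: gap = -2.5 × (9.83 - 6.03) = -9.5%, loss ≈ 22910 × 9.5/100 ≈ 2176.
Year 2005: gap = -2.5 × (7.44 - 6.03) = -3.525%, loss ≈ 22910 × 3.525/100 ≈ 808.
Year 2006: gap = -2.5 × (9.59 - 6.03) = -8.9%, loss ≈ 22910 × 8.9/100 ≈ 2039.
Year 2007: gap = -2.5 × (10.75 - 6.03) = -11.8%, loss ≈ 22910 × 11.8/100 ≈ 2703.
Total lost output = 2526 + 2176 + 808 + 2039 + 2703 = 10252 billion.

$10,252 billion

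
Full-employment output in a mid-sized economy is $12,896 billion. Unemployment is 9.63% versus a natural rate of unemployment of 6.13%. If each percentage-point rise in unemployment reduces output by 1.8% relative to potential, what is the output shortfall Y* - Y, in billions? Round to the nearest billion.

$812 billion

Output gap = -1.8 × (9.63 - 6.13) = -1.8 × 3.5 = -6.3%.
Actual GDP ≈ 12896 × 0.937 ≈ 12084 billion, so the shortfall is 12896 - 12084 = 812 billion.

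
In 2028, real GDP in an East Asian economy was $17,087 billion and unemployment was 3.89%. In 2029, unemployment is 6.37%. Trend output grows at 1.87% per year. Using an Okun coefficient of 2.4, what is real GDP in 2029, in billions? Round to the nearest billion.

Δu = 6.37 - 3.89 = 2.48 points.
Okun's law (growth form): g_Y = g_Y* - β × Δu = 1.87 - 2.4 × (2.48) = 1.87 - 5.952 = -4.082%.
Real GDP in the next year = 17087 × (1 - 4.082/100) = 17087 × 0.95918 ≈ 16390 billion.

$16,390 billion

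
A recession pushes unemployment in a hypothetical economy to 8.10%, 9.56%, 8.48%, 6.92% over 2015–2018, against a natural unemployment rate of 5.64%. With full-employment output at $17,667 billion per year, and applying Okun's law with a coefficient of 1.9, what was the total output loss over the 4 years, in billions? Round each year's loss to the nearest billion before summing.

Year 2015: gap = -1.9 × (8.1 - 5.64) = -4.674%, loss ≈ 17667 × 4.674/100 ≈ 826.
Year 2016: gap = -1.9 × (9.56 - 5.64) = -7.448%, loss ≈ 17667 × 7.448/100 ≈ 1316.
Year 2017: gap = -1.9 × (8.48 - 5.64) = -5.396%, loss ≈ 17667 × 5.396/100 ≈ 953.
Year 2018: gap = -1.9 × (6.92 - 5.64) = -2.432%, loss ≈ 17667 × 2.432/100 ≈ 430.
Total lost output = 826 + 1316 + 953 + 430 = 3525 billion.

$3,525 billion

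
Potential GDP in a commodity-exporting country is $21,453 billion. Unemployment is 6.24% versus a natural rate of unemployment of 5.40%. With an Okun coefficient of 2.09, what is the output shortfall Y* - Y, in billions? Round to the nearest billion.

Output gap = -2.09 × (6.24 - 5.4) = -2.09 × 0.84 = -1.7556%.
Actual GDP ≈ 21453 × 0.982444 ≈ 21076 billion, so the shortfall is 21453 - 21076 = 377 billion.

$377 billion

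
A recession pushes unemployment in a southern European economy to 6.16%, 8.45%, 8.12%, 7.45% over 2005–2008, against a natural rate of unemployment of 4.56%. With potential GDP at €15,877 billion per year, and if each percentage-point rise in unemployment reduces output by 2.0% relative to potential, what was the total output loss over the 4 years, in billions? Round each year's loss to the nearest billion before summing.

€3,791 billion

Year 2005: gap = -2.0 × (6.16 - 4.56) = -3.2%, loss ≈ 15877 × 3.2/100 ≈ 508.
Year 2006: gap = -2.0 × (8.45 - 4.56) = -7.78%, loss ≈ 15877 × 7.78/100 ≈ 1235.
Year 2007: gap = -2.0 × (8.12 - 4.56) = -7.12%, loss ≈ 15877 × 7.12/100 ≈ 1130.
Year 2008: gap = -2.0 × (7.45 - 4.56) = -5.78%, loss ≈ 15877 × 5.78/100 ≈ 918.
Total lost output = 508 + 1235 + 1130 + 918 = 3791 billion.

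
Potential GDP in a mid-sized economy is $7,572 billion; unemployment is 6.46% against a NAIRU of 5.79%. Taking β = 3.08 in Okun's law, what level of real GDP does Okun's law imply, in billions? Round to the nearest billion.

Unemployment gap = 6.46 - 5.79 = 0.67 points, so the output gap is -3.08 × 0.67 = -2.0636%.
Actual GDP = 7572 × (1 - 2.0636/100) = 7572 × 0.979364 ≈ 7416 billion.

$7,416 billion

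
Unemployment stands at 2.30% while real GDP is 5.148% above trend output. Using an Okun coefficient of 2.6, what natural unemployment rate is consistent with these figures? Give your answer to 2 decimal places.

4.28%

From Okun's law, u - u* = -(output gap)/β = -(5.148)/2.6 = -1.98 points.
So u* = 2.3 + 1.98 = 4.28%.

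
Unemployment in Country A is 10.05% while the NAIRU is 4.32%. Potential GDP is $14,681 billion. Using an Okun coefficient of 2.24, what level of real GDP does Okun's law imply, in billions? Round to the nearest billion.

$12,797 billion

Unemployment gap = 10.05 - 4.32 = 5.73 points, so the output gap is -2.24 × 5.73 = -12.8352%.
Actual GDP = 14681 × (1 - 12.8352/100) = 14681 × 0.871648 ≈ 12797 billion.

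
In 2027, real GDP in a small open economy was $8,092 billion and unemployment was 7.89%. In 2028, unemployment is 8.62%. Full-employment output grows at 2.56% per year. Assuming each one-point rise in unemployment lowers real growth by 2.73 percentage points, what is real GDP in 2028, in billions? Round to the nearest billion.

Δu = 8.62 - 7.89 = 0.73 points.
Okun's law (growth form): g_Y = g_Y* - β × Δu = 2.56 - 2.73 × (0.73) = 2.56 - 1.9929 = 0.5671%.
Real GDP in the next year = 8092 × (1 + 0.5671/100) = 8092 × 1.005671 ≈ 8138 billion.

$8,138 billion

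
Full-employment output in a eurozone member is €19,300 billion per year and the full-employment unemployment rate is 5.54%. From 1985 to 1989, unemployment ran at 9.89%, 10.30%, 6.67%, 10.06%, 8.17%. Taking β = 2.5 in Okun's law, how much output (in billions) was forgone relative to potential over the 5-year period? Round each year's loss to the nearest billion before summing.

€8,391 billion

Year 1985: gap = -2.5 × (9.89 - 5.54) = -10.875%, loss ≈ 19300 × 10.875/100 ≈ 2099.
Year 1986: gap = -2.5 × (10.3 - 5.54) = -11.9%, loss ≈ 19300 × 11.9/100 ≈ 2297.
Year 1987: gap = -2.5 × (6.67 - 5.54) = -2.825%, loss ≈ 19300 × 2.825/100 ≈ 545.
Year 1988: gap = -2.5 × (10.06 - 5.54) = -11.3%, loss ≈ 19300 × 11.3/100 ≈ 2181.
Year 1989: gap = -2.5 × (8.17 - 5.54) = -6.575%, loss ≈ 19300 × 6.575/100 ≈ 1269.
Total lost output = 2099 + 2297 + 545 + 2181 + 1269 = 8391 billion.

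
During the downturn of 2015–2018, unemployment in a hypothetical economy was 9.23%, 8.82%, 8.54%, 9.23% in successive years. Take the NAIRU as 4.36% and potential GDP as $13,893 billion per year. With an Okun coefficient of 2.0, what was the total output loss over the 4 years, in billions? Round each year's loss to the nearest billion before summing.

Year 2015: gap = -2.0 × (9.23 - 4.36) = -9.74%, loss ≈ 13893 × 9.74/100 ≈ 1353.
Year 2016: gap = -2.0 × (8.82 - 4.36) = -8.92%, loss ≈ 13893 × 8.92/100 ≈ 1239.
Year 2017: gap = -2.0 × (8.54 - 4.36) = -8.36%, loss ≈ 13893 × 8.36/100 ≈ 1161.
Year 2018: gap = -2.0 × (9.23 - 4.36) = -9.74%, loss ≈ 13893 × 9.74/100 ≈ 1353.
Total lost output = 1353 + 1239 + 1161 + 1353 = 5106 billion.

$5,106 billion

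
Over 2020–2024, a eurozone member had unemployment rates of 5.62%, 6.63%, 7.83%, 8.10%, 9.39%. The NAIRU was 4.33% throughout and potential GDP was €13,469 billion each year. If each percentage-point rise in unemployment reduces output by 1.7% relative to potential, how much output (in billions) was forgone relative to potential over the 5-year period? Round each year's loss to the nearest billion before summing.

Year 2020: gap = -1.7 × (5.62 - 4.33) = -2.193%, loss ≈ 13469 × 2.193/100 ≈ 295.
Year 2021: gap = -1.7 × (6.63 - 4.33) = -3.91%, loss ≈ 13469 × 3.91/100 ≈ 527.
Year 2022: gap = -1.7 × (7.83 - 4.33) = -5.95%, loss ≈ 13469 × 5.95/100 ≈ 801.
Year 2023: gap = -1.7 × (8.1 - 4.33) = -6.409%, loss ≈ 13469 × 6.409/100 ≈ 863.
Year 2024: gap = -1.7 × (9.39 - 4.33) = -8.602%, loss ≈ 13469 × 8.602/100 ≈ 1159.
Total lost output = 295 + 527 + 801 + 863 + 1159 = 3645 billion.

€3,645 billion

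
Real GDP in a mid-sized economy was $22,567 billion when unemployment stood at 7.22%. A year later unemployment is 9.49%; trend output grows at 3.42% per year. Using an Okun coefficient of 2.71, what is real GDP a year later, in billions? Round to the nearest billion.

$21,951 billion

Δu = 9.49 - 7.22 = 2.27 points.
Okun's law (growth form): g_Y = g_Y* - β × Δu = 3.42 - 2.71 × (2.27) = 3.42 - 6.1517 = -2.7317%.
Real GDP in the next year = 22567 × (1 - 2.7317/100) = 22567 × 0.972683 ≈ 21951 billion.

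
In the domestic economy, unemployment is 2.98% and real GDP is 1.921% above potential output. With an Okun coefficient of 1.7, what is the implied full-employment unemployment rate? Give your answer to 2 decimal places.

4.11%

From Okun's law, u - u* = -(output gap)/β = -(1.921)/1.7 = -1.13 points.
So u* = 2.98 + 1.13 = 4.11%.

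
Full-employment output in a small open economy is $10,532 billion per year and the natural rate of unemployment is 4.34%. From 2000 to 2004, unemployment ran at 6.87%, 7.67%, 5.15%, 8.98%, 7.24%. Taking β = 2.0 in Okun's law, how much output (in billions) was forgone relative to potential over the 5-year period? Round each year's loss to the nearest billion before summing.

Year 2000: gap = -2.0 × (6.87 - 4.34) = -5.06%, loss ≈ 10532 × 5.06/100 ≈ 533.
Year 2001: gap = -2.0 × (7.67 - 4.34) = -6.66%, loss ≈ 10532 × 6.66/100 ≈ 701.
Year 2002: gap = -2.0 × (5.15 - 4.34) = -1.62%, loss ≈ 10532 × 1.62/100 ≈ 171.
Year 2003: gap = -2.0 × (8.98 - 4.34) = -9.28%, loss ≈ 10532 × 9.28/100 ≈ 977.
Year 2004: gap = -2.0 × (7.24 - 4.34) = -5.8%, loss ≈ 10532 × 5.8/100 ≈ 611.
Total lost output = 533 + 701 + 171 + 977 + 611 = 2993 billion.

$2,993 billion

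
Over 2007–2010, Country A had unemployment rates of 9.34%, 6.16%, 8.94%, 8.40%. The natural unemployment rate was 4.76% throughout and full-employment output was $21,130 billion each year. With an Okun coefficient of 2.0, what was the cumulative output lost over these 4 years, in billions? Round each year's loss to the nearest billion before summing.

Year 2007: gap = -2.0 × (9.34 - 4.76) = -9.16%, loss ≈ 21130 × 9.16/100 ≈ 1936.
Year 2008: gap = -2.0 × (6.16 - 4.76) = -2.8%, loss ≈ 21130 × 2.8/100 ≈ 592.
Year 2009: gap = -2.0 × (8.94 - 4.76) = -8.36%, loss ≈ 21130 × 8.36/100 ≈ 1766.
Year 2010: gap = -2.0 × (8.4 - 4.76) = -7.28%, loss ≈ 21130 × 7.28/100 ≈ 1538.
Total lost output = 1936 + 592 + 1766 + 1538 = 5832 billion.

$5,832 billion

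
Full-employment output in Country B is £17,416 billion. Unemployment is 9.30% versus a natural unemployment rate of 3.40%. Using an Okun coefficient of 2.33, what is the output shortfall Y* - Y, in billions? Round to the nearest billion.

Output gap = -2.33 × (9.3 - 3.4) = -2.33 × 5.9 = -13.747%.
Actual GDP ≈ 17416 × 0.86253 ≈ 15022 billion, so the shortfall is 17416 - 15022 = 2394 billion.

£2,394 billion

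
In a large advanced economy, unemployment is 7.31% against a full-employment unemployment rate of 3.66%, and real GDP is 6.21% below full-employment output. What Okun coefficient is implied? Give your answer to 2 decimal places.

Okun's law: output gap = -β × (u - u*).
-6.21 = -β × (7.31 - 3.66) = -β × 3.65, so β = 6.21/3.65 = 1.70.

β ≈ 1.70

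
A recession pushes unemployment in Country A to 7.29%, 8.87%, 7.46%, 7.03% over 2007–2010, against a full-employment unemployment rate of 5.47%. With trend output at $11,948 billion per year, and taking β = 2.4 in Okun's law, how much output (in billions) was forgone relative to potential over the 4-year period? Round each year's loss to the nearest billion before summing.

Year 2007: gap = -2.4 × (7.29 - 5.47) = -4.368%, loss ≈ 11948 × 4.368/100 ≈ 522.
Year 2008: gap = -2.4 × (8.87 - 5.47) = -8.16%, loss ≈ 11948 × 8.16/100 ≈ 975.
Year 2009: gap = -2.4 × (7.46 - 5.47) = -4.776%, loss ≈ 11948 × 4.776/100 ≈ 571.
Year 2010: gap = -2.4 × (7.03 - 5.47) = -3.744%, loss ≈ 11948 × 3.744/100 ≈ 447.
Total lost output = 522 + 975 + 571 + 447 = 2515 billion.

$2,515 billion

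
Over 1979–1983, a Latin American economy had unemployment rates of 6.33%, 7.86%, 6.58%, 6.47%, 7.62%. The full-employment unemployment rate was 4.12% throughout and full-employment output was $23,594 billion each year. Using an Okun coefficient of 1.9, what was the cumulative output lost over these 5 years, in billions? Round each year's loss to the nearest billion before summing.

$6,393 billion

Year 1979: gap = -1.9 × (6.33 - 4.12) = -4.199%, loss ≈ 23594 × 4.199/100 ≈ 991.
Year 1980: gap = -1.9 × (7.86 - 4.12) = -7.106%, loss ≈ 23594 × 7.106/100 ≈ 1677.
Year 1981: gap = -1.9 × (6.58 - 4.12) = -4.674%, loss ≈ 23594 × 4.674/100 ≈ 1103.
Year 1982: gap = -1.9 × (6.47 - 4.12) = -4.465%, loss ≈ 23594 × 4.465/100 ≈ 1053.
Year 1983: gap = -1.9 × (7.62 - 4.12) = -6.65%, loss ≈ 23594 × 6.65/100 ≈ 1569.
Total lost output = 991 + 1677 + 1103 + 1053 + 1569 = 6393 billion.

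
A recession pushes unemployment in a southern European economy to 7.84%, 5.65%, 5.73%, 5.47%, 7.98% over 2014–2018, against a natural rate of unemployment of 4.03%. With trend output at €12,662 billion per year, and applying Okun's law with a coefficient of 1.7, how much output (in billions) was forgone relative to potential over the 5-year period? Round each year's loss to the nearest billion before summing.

Year 2014: gap = -1.7 × (7.84 - 4.03) = -6.477%, loss ≈ 12662 × 6.477/100 ≈ 820.
Year 2015: gap = -1.7 × (5.65 - 4.03) = -2.754%, loss ≈ 12662 × 2.754/100 ≈ 349.
Year 2016: gap = -1.7 × (5.73 - 4.03) = -2.89%, loss ≈ 12662 × 2.89/100 ≈ 366.
Year 2017: gap = -1.7 × (5.47 - 4.03) = -2.448%, loss ≈ 12662 × 2.448/100 ≈ 310.
Year 2018: gap = -1.7 × (7.98 - 4.03) = -6.715%, loss ≈ 12662 × 6.715/100 ≈ 850.
Total lost output = 820 + 349 + 366 + 310 + 850 = 2695 billion.

€2,695 billion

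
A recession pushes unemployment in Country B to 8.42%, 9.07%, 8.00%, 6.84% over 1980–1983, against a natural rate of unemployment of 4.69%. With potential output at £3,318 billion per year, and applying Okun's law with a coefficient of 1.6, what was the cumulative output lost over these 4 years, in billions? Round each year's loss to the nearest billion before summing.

£721 billion

Year 1980: gap = -1.6 × (8.42 - 4.69) = -5.968%, loss ≈ 3318 × 5.968/100 ≈ 198.
Year 1981: gap = -1.6 × (9.07 - 4.69) = -7.008%, loss ≈ 3318 × 7.008/100 ≈ 233.
Year 1982: gap = -1.6 × (8 - 4.69) = -5.296%, loss ≈ 3318 × 5.296/100 ≈ 176.
Year 1983: gap = -1.6 × (6.84 - 4.69) = -3.44%, loss ≈ 3318 × 3.44/100 ≈ 114.
Total lost output = 198 + 233 + 176 + 114 = 721 billion.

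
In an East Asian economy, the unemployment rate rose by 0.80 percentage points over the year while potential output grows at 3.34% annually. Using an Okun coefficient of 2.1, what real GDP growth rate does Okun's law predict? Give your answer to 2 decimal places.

1.66%

Growth-rate Okun's law: g_Y = g_Y* - β × Δu.
g_Y = 3.34 - 2.1 × (0.80) = 3.34 - 1.68 = 1.66%, i.e. 1.66% to 2 d.p.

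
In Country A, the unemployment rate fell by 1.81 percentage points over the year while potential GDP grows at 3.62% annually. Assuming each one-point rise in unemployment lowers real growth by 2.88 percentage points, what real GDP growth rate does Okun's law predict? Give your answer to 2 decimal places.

8.83%

Growth-rate Okun's law: g_Y = g_Y* - β × Δu.
g_Y = 3.62 - 2.88 × (-1.81) = 3.62 + 5.2128 = 8.8328%, i.e. 8.83% to 2 d.p.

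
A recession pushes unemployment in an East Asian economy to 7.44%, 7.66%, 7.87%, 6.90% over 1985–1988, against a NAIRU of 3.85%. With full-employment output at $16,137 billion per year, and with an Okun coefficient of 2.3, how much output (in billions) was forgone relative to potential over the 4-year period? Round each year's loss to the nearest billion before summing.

Year 1985: gap = -2.3 × (7.44 - 3.85) = -8.257%, loss ≈ 16137 × 8.257/100 ≈ 1332.
Year 1986: gap = -2.3 × (7.66 - 3.85) = -8.763%, loss ≈ 16137 × 8.763/100 ≈ 1414.
Year 1987: gap = -2.3 × (7.87 - 3.85) = -9.246%, loss ≈ 16137 × 9.246/100 ≈ 1492.
Year 1988: gap = -2.3 × (6.9 - 3.85) = -7.015%, loss ≈ 16137 × 7.015/100 ≈ 1132.
Total lost output = 1332 + 1414 + 1492 + 1132 = 5370 billion.

$5,370 billion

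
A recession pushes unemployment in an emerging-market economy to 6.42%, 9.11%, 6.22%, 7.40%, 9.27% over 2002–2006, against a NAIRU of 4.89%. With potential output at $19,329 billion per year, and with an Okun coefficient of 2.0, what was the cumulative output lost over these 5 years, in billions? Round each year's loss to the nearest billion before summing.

Year 2002: gap = -2.0 × (6.42 - 4.89) = -3.06%, loss ≈ 19329 × 3.06/100 ≈ 591.
Year 2003: gap = -2.0 × (9.11 - 4.89) = -8.44%, loss ≈ 19329 × 8.44/100 ≈ 1631.
Year 2004: gap = -2.0 × (6.22 - 4.89) = -2.66%, loss ≈ 19329 × 2.66/100 ≈ 514.
Year 2005: gap = -2.0 × (7.4 - 4.89) = -5.02%, loss ≈ 19329 × 5.02/100 ≈ 970.
Year 2006: gap = -2.0 × (9.27 - 4.89) = -8.76%, loss ≈ 19329 × 8.76/100 ≈ 1693.
Total lost output = 591 + 1631 + 514 + 970 + 1693 = 5399 billion.

$5,399 billion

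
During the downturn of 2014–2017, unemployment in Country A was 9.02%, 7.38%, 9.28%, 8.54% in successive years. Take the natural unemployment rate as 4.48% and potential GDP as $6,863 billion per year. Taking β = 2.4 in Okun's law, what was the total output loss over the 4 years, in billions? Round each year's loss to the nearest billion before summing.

$2,686 billion

Year 2014: gap = -2.4 × (9.02 - 4.48) = -10.896%, loss ≈ 6863 × 10.896/100 ≈ 748.
Year 2015: gap = -2.4 × (7.38 - 4.48) = -6.96%, loss ≈ 6863 × 6.96/100 ≈ 478.
Year 2016: gap = -2.4 × (9.28 - 4.48) = -11.52%, loss ≈ 6863 × 11.52/100 ≈ 791.
Year 2017: gap = -2.4 × (8.54 - 4.48) = -9.744%, loss ≈ 6863 × 9.744/100 ≈ 669.
Total lost output = 748 + 478 + 791 + 669 = 2686 billion.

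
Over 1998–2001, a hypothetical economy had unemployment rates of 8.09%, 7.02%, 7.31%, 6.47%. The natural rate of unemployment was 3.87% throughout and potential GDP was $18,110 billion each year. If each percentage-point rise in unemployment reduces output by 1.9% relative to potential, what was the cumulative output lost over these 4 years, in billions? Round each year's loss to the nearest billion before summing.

Year 1998: gap = -1.9 × (8.09 - 3.87) = -8.018%, loss ≈ 18110 × 8.018/100 ≈ 1452.
Year 1999: gap = -1.9 × (7.02 - 3.87) = -5.985%, loss ≈ 18110 × 5.985/100 ≈ 1084.
Year 2000: gap = -1.9 × (7.31 - 3.87) = -6.536%, loss ≈ 18110 × 6.536/100 ≈ 1184.
Year 2001: gap = -1.9 × (6.47 - 3.87) = -4.94%, loss ≈ 18110 × 4.94/100 ≈ 895.
Total lost output = 1452 + 1084 + 1184 + 895 = 4615 billion.

$4,615 billion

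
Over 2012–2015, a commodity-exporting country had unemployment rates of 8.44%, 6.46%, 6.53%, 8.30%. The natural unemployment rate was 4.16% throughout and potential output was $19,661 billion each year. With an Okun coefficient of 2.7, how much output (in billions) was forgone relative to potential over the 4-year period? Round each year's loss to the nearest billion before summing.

Year 2012: gap = -2.7 × (8.44 - 4.16) = -11.556%, loss ≈ 19661 × 11.556/100 ≈ 2272.
Year 2013: gap = -2.7 × (6.46 - 4.16) = -6.21%, loss ≈ 19661 × 6.21/100 ≈ 1221.
Year 2014: gap = -2.7 × (6.53 - 4.16) = -6.399%, loss ≈ 19661 × 6.399/100 ≈ 1258.
Year 2015: gap = -2.7 × (8.3 - 4.16) = -11.178%, loss ≈ 19661 × 11.178/100 ≈ 2198.
Total lost output = 2272 + 1221 + 1258 + 2198 = 6949 billion.

$6,949 billion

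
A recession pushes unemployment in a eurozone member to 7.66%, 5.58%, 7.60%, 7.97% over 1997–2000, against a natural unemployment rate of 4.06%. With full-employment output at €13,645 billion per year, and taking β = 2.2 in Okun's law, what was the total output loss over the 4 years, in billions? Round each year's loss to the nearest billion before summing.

Year 1997: gap = -2.2 × (7.66 - 4.06) = -7.92%, loss ≈ 13645 × 7.92/100 ≈ 1081.
Year 1998: gap = -2.2 × (5.58 - 4.06) = -3.344%, loss ≈ 13645 × 3.344/100 ≈ 456.
Year 1999: gap = -2.2 × (7.6 - 4.06) = -7.788%, loss ≈ 13645 × 7.788/100 ≈ 1063.
Year 2000: gap = -2.2 × (7.97 - 4.06) = -8.602%, loss ≈ 13645 × 8.602/100 ≈ 1174.
Total lost output = 1081 + 456 + 1063 + 1174 = 3774 billion.

€3,774 billion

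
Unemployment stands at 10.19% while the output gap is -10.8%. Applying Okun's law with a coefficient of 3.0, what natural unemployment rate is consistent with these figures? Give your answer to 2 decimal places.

From Okun's law, u - u* = -(output gap)/β = -(-10.8)/3.0 = 3.6 points.
So u* = 10.19 - 3.6 = 6.59%.

6.59%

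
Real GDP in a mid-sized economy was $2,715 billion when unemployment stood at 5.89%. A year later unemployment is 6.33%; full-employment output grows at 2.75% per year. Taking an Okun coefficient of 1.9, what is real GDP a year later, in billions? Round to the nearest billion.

$2,767 billion

Δu = 6.33 - 5.89 = 0.44 points.
Okun's law (growth form): g_Y = g_Y* - β × Δu = 2.75 - 1.9 × (0.44) = 2.75 - 0.836 = 1.914%.
Real GDP in the next year = 2715 × (1 + 1.914/100) = 2715 × 1.01914 ≈ 2767 billion.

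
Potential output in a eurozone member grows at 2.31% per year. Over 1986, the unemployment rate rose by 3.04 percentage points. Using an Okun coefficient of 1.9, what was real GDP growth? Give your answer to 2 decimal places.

Growth-rate Okun's law: g_Y = g_Y* - β × Δu.
g_Y = 2.31 - 1.9 × (3.04) = 2.31 - 5.776 = -3.466%, i.e. -3.47% to 2 d.p.

-3.47%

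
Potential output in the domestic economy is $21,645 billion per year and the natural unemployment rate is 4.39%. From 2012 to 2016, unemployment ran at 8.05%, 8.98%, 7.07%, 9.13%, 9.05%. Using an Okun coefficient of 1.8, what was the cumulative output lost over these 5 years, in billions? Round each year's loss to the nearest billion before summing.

Year 2012: gap = -1.8 × (8.05 - 4.39) = -6.588%, loss ≈ 21645 × 6.588/100 ≈ 1426.
Year 2013: gap = -1.8 × (8.98 - 4.39) = -8.262%, loss ≈ 21645 × 8.262/100 ≈ 1788.
Year 2014: gap = -1.8 × (7.07 - 4.39) = -4.824%, loss ≈ 21645 × 4.824/100 ≈ 1044.
Year 2015: gap = -1.8 × (9.13 - 4.39) = -8.532%, loss ≈ 21645 × 8.532/100 ≈ 1847.
Year 2016: gap = -1.8 × (9.05 - 4.39) = -8.388%, loss ≈ 21645 × 8.388/100 ≈ 1816.
Total lost output = 1426 + 1788 + 1044 + 1847 + 1816 = 7921 billion.

$7,921 billion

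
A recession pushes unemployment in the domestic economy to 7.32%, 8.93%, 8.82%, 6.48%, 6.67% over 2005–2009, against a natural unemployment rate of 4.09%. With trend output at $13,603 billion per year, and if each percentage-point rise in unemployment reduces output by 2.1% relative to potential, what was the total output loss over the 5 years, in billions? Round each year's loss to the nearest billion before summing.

Year 2005: gap = -2.1 × (7.32 - 4.09) = -6.783%, loss ≈ 13603 × 6.783/100 ≈ 923.
Year 2006: gap = -2.1 × (8.93 - 4.09) = -10.164%, loss ≈ 13603 × 10.164/100 ≈ 1383.
Year 2007: gap = -2.1 × (8.82 - 4.09) = -9.933%, loss ≈ 13603 × 9.933/100 ≈ 1351.
Year 2008: gap = -2.1 × (6.48 - 4.09) = -5.019%, loss ≈ 13603 × 5.019/100 ≈ 683.
Year 2009: gap = -2.1 × (6.67 - 4.09) = -5.418%, loss ≈ 13603 × 5.418/100 ≈ 737.
Total lost output = 923 + 1383 + 1351 + 683 + 737 = 5077 billion.

$5,077 billion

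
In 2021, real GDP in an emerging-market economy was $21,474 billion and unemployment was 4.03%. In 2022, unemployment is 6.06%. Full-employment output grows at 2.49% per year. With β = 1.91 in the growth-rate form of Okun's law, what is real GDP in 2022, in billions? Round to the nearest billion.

$21,176 billion

Δu = 6.06 - 4.03 = 2.03 points.
Okun's law (growth form): g_Y = g_Y* - β × Δu = 2.49 - 1.91 × (2.03) = 2.49 - 3.8773 = -1.3873%.
Real GDP in the next year = 21474 × (1 - 1.3873/100) = 21474 × 0.986127 ≈ 21176 billion.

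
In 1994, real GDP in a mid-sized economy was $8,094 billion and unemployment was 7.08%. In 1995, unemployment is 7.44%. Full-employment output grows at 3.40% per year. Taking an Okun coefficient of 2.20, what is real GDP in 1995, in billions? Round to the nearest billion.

$8,305 billion

Δu = 7.44 - 7.08 = 0.36 points.
Okun's law (growth form): g_Y = g_Y* - β × Δu = 3.40 - 2.20 × (0.36) = 3.4 - 0.792 = 2.608%.
Real GDP in the next year = 8094 × (1 + 2.608/100) = 8094 × 1.02608 ≈ 8305 billion.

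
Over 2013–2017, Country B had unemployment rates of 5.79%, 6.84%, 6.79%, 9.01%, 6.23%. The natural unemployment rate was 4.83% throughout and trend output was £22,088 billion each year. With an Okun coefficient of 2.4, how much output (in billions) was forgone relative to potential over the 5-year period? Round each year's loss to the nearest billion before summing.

£5,572 billion

Year 2013: gap = -2.4 × (5.79 - 4.83) = -2.304%, loss ≈ 22088 × 2.304/100 ≈ 509.
Year 2014: gap = -2.4 × (6.84 - 4.83) = -4.824%, loss ≈ 22088 × 4.824/100 ≈ 1066.
Year 2015: gap = -2.4 × (6.79 - 4.83) = -4.704%, loss ≈ 22088 × 4.704/100 ≈ 1039.
Year 2016: gap = -2.4 × (9.01 - 4.83) = -10.032%, loss ≈ 22088 × 10.032/100 ≈ 2216.
Year 2017: gap = -2.4 × (6.23 - 4.83) = -3.36%, loss ≈ 22088 × 3.36/100 ≈ 742.
Total lost output = 509 + 1066 + 1039 + 2216 + 742 = 5572 billion.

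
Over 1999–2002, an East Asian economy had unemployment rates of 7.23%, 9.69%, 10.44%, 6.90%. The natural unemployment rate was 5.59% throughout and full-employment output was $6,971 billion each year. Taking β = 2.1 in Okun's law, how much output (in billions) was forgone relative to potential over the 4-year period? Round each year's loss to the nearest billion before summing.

Year 1999: gap = -2.1 × (7.23 - 5.59) = -3.444%, loss ≈ 6971 × 3.444/100 ≈ 240.
Year 2000: gap = -2.1 × (9.69 - 5.59) = -8.61%, loss ≈ 6971 × 8.61/100 ≈ 600.
Year 2001: gap = -2.1 × (10.44 - 5.59) = -10.185%, loss ≈ 6971 × 10.185/100 ≈ 710.
Year 2002: gap = -2.1 × (6.9 - 5.59) = -2.751%, loss ≈ 6971 × 2.751/100 ≈ 192.
Total lost output = 240 + 600 + 710 + 192 = 1742 billion.

$1,742 billion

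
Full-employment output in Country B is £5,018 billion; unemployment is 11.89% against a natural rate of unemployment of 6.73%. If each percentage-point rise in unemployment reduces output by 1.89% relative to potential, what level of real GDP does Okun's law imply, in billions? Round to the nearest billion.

£4,529 billion

Unemployment gap = 11.89 - 6.73 = 5.16 points, so the output gap is -1.89 × 5.16 = -9.7524%.
Actual GDP = 5018 × (1 - 9.7524/100) = 5018 × 0.902476 ≈ 4529 billion.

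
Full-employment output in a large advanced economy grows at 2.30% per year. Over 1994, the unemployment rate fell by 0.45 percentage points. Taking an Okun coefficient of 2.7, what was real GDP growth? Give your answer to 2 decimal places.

3.52%

Growth-rate Okun's law: g_Y = g_Y* - β × Δu.
g_Y = 2.30 - 2.7 × (-0.45) = 2.3 + 1.215 = 3.515%, i.e. 3.52% to 2 d.p.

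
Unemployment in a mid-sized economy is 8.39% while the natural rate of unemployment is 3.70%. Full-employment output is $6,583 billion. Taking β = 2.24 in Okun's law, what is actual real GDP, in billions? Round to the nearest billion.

Unemployment gap = 8.39 - 3.7 = 4.69 points, so the output gap is -2.24 × 4.69 = -10.5056%.
Actual GDP = 6583 × (1 - 10.5056/100) = 6583 × 0.894944 ≈ 5891 billion.

$5,891 billion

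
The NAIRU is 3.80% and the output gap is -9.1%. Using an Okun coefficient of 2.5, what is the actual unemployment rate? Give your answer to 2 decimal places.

7.44%

From Okun's law, u - u* = -(output gap)/β = -(-9.1)/2.5 = 3.64 points.
So u = 3.8 + 3.64 = 7.44%.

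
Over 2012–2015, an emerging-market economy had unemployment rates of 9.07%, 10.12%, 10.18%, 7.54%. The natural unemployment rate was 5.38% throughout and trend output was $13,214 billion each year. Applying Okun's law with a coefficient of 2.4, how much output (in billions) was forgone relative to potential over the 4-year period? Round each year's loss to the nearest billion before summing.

Year 2012: gap = -2.4 × (9.07 - 5.38) = -8.856%, loss ≈ 13214 × 8.856/100 ≈ 1170.
Year 2013: gap = -2.4 × (10.12 - 5.38) = -11.376%, loss ≈ 13214 × 11.376/100 ≈ 1503.
Year 2014: gap = -2.4 × (10.18 - 5.38) = -11.52%, loss ≈ 13214 × 11.52/100 ≈ 1522.
Year 2015: gap = -2.4 × (7.54 - 5.38) = -5.184%, loss ≈ 13214 × 5.184/100 ≈ 685.
Total lost output = 1170 + 1503 + 1522 + 685 = 4880 billion.

$4,880 billion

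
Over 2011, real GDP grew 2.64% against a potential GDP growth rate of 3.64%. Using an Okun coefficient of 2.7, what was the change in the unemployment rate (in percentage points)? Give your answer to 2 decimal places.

0.37 percentage points

Growth-rate Okun's law: g_Y = g_Y* - β × Δu, so Δu = (g_Y* - g_Y)/β.
Δu = (3.64 - 2.64)/2.7 = 1/2.7 = 0.37 percentage points.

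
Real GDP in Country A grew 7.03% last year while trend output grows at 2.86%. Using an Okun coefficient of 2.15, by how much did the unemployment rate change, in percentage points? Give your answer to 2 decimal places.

-1.94 percentage points

Growth-rate Okun's law: g_Y = g_Y* - β × Δu, so Δu = (g_Y* - g_Y)/β.
Δu = (2.86 - 7.03)/2.15 = -4.17/2.15 = -1.94 percentage points.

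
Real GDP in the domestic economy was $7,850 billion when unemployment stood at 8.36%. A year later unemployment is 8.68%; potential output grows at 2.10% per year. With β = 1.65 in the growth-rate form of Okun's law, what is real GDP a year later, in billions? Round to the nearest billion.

Δu = 8.68 - 8.36 = 0.32 points.
Okun's law (growth form): g_Y = g_Y* - β × Δu = 2.10 - 1.65 × (0.32) = 2.1 - 0.528 = 1.572%.
Real GDP in the next year = 7850 × (1 + 1.572/100) = 7850 × 1.01572 ≈ 7973 billion.

$7,973 billion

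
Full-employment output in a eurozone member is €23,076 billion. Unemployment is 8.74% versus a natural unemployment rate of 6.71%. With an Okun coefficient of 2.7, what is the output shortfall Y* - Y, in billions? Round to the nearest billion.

Output gap = -2.7 × (8.74 - 6.71) = -2.7 × 2.03 = -5.481%.
Actual GDP ≈ 23076 × 0.94519 ≈ 21811 billion, so the shortfall is 23076 - 21811 = 1265 billion.

€1,265 billion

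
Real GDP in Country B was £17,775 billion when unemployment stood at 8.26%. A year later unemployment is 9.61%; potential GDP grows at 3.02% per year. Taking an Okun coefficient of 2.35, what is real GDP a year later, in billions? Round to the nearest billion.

Δu = 9.61 - 8.26 = 1.35 points.
Okun's law (growth form): g_Y = g_Y* - β × Δu = 3.02 - 2.35 × (1.35) = 3.02 - 3.1725 = -0.1525%.
Real GDP in the next year = 17775 × (1 - 0.1525/100) = 17775 × 0.998475 ≈ 17748 billion.

£17,748 billion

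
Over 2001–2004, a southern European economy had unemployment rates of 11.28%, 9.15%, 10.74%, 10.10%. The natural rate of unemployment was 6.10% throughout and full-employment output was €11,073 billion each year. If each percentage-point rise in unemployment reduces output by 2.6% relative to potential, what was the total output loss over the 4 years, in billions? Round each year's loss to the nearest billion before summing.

Year 2001: gap = -2.6 × (11.28 - 6.1) = -13.468%, loss ≈ 11073 × 13.468/100 ≈ 1491.
Year 2002: gap = -2.6 × (9.15 - 6.1) = -7.93%, loss ≈ 11073 × 7.93/100 ≈ 878.
Year 2003: gap = -2.6 × (10.74 - 6.1) = -12.064%, loss ≈ 11073 × 12.064/100 ≈ 1336.
Year 2004: gap = -2.6 × (10.1 - 6.1) = -10.4%, loss ≈ 11073 × 10.4/100 ≈ 1152.
Total lost output = 1491 + 878 + 1336 + 1152 = 4857 billion.

€4,857 billion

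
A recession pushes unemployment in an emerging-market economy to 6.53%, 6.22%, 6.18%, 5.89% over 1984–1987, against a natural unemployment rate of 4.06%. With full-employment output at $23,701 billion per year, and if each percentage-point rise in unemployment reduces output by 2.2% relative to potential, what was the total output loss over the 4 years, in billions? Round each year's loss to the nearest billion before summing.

$4,473 billion

Year 1984: gap = -2.2 × (6.53 - 4.06) = -5.434%, loss ≈ 23701 × 5.434/100 ≈ 1288.
Year 1985: gap = -2.2 × (6.22 - 4.06) = -4.752%, loss ≈ 23701 × 4.752/100 ≈ 1126.
Year 1986: gap = -2.2 × (6.18 - 4.06) = -4.664%, loss ≈ 23701 × 4.664/100 ≈ 1105.
Year 1987: gap = -2.2 × (5.89 - 4.06) = -4.026%, loss ≈ 23701 × 4.026/100 ≈ 954.
Total lost output = 1288 + 1126 + 1105 + 954 = 4473 billion.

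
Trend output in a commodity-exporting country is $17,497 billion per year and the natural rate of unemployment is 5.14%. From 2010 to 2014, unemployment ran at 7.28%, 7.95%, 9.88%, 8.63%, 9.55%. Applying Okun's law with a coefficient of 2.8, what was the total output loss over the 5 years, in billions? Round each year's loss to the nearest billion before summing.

Year 2010: gap = -2.8 × (7.28 - 5.14) = -5.992%, loss ≈ 17497 × 5.992/100 ≈ 1048.
Year 2011: gap = -2.8 × (7.95 - 5.14) = -7.868%, loss ≈ 17497 × 7.868/100 ≈ 1377.
Year 2012: gap = -2.8 × (9.88 - 5.14) = -13.272%, loss ≈ 17497 × 13.272/100 ≈ 2322.
Year 2013: gap = -2.8 × (8.63 - 5.14) = -9.772%, loss ≈ 17497 × 9.772/100 ≈ 1710.
Year 2014: gap = -2.8 × (9.55 - 5.14) = -12.348%, loss ≈ 17497 × 12.348/100 ≈ 2161.
Total lost output = 1048 + 1377 + 2322 + 1710 + 2161 = 8618 billion.

$8,618 billion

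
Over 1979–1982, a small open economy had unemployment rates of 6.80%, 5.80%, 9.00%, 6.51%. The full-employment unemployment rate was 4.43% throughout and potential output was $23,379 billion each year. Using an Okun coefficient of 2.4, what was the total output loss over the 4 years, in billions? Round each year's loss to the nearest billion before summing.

$5,830 billion

Year 1979: gap = -2.4 × (6.8 - 4.43) = -5.688%, loss ≈ 23379 × 5.688/100 ≈ 1330.
Year 1980: gap = -2.4 × (5.8 - 4.43) = -3.288%, loss ≈ 23379 × 3.288/100 ≈ 769.
Year 1981: gap = -2.4 × (9 - 4.43) = -10.968%, loss ≈ 23379 × 10.968/100 ≈ 2564.
Year 1982: gap = -2.4 × (6.51 - 4.43) = -4.992%, loss ≈ 23379 × 4.992/100 ≈ 1167.
Total lost output = 1330 + 769 + 2564 + 1167 = 5830 billion.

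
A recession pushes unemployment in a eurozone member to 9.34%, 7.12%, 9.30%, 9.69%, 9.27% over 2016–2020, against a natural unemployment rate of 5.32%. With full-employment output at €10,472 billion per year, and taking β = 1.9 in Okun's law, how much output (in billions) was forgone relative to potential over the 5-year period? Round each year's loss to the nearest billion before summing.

€3,605 billion

Year 2016: gap = -1.9 × (9.34 - 5.32) = -7.638%, loss ≈ 10472 × 7.638/100 ≈ 800.
Year 2017: gap = -1.9 × (7.12 - 5.32) = -3.42%, loss ≈ 10472 × 3.42/100 ≈ 358.
Year 2018: gap = -1.9 × (9.3 - 5.32) = -7.562%, loss ≈ 10472 × 7.562/100 ≈ 792.
Year 2019: gap = -1.9 × (9.69 - 5.32) = -8.303%, loss ≈ 10472 × 8.303/100 ≈ 869.
Year 2020: gap = -1.9 × (9.27 - 5.32) = -7.505%, loss ≈ 10472 × 7.505/100 ≈ 786.
Total lost output = 800 + 358 + 792 + 869 + 786 = 3605 billion.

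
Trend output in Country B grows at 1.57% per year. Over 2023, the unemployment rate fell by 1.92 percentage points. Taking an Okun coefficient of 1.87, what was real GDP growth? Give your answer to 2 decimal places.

Growth-rate Okun's law: g_Y = g_Y* - β × Δu.
g_Y = 1.57 - 1.87 × (-1.92) = 1.57 + 3.5904 = 5.1604%, i.e. 5.16% to 2 d.p.

5.16%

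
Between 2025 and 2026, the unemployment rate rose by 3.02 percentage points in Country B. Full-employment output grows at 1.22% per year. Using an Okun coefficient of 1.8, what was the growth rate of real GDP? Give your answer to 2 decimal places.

-4.22%

Growth-rate Okun's law: g_Y = g_Y* - β × Δu.
g_Y = 1.22 - 1.8 × (3.02) = 1.22 - 5.436 = -4.216%, i.e. -4.22% to 2 d.p.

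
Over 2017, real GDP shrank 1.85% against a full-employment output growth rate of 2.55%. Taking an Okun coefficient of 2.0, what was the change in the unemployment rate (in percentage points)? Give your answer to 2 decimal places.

2.20 percentage points

Growth-rate Okun's law: g_Y = g_Y* - β × Δu, so Δu = (g_Y* - g_Y)/β.
Δu = (2.55 + 1.85)/2.0 = 4.4/2.0 = 2.20 percentage points.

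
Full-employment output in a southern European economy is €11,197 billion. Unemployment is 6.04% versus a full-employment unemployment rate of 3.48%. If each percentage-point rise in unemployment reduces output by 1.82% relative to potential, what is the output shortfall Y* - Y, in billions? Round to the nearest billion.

Output gap = -1.82 × (6.04 - 3.48) = -1.82 × 2.56 = -4.6592%.
Actual GDP ≈ 11197 × 0.953408 ≈ 10675 billion, so the shortfall is 11197 - 10675 = 522 billion.

€522 billion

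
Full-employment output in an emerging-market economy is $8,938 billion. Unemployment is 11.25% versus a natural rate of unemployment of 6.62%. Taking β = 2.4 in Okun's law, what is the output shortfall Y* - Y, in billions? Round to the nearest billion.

$993 billion

Output gap = -2.4 × (11.25 - 6.62) = -2.4 × 4.63 = -11.112%.
Actual GDP ≈ 8938 × 0.88888 ≈ 7945 billion, so the shortfall is 8938 - 7945 = 993 billion.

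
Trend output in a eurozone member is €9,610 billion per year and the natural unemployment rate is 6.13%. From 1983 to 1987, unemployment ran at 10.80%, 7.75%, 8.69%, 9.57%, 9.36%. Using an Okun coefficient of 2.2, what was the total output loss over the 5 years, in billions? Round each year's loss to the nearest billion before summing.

€3,281 billion

Year 1983: gap = -2.2 × (10.8 - 6.13) = -10.274%, loss ≈ 9610 × 10.274/100 ≈ 987.
Year 1984: gap = -2.2 × (7.75 - 6.13) = -3.564%, loss ≈ 9610 × 3.564/100 ≈ 343.
Year 1985: gap = -2.2 × (8.69 - 6.13) = -5.632%, loss ≈ 9610 × 5.632/100 ≈ 541.
Year 1986: gap = -2.2 × (9.57 - 6.13) = -7.568%, loss ≈ 9610 × 7.568/100 ≈ 727.
Year 1987: gap = -2.2 × (9.36 - 6.13) = -7.106%, loss ≈ 9610 × 7.106/100 ≈ 683.
Total lost output = 987 + 343 + 541 + 727 + 683 = 3281 billion.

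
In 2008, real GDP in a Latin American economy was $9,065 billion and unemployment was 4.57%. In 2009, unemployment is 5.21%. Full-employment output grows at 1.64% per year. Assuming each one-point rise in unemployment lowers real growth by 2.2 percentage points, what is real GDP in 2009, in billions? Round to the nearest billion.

$9,086 billion

Δu = 5.21 - 4.57 = 0.64 points.
Okun's law (growth form): g_Y = g_Y* - β × Δu = 1.64 - 2.2 × (0.64) = 1.64 - 1.408 = 0.232%.
Real GDP in the next year = 9065 × (1 + 0.232/100) = 9065 × 1.00232 ≈ 9086 billion.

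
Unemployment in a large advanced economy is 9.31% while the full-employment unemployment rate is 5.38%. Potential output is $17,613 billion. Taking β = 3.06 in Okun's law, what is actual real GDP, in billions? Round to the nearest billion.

$15,495 billion

Unemployment gap = 9.31 - 5.38 = 3.93 points, so the output gap is -3.06 × 3.93 = -12.0258%.
Actual GDP = 17613 × (1 - 12.0258/100) = 17613 × 0.879742 ≈ 15495 billion.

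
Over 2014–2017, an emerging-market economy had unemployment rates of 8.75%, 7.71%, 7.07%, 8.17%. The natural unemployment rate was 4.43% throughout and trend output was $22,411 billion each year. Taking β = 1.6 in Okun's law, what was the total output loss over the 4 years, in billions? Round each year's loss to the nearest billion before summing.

$5,013 billion

Year 2014: gap = -1.6 × (8.75 - 4.43) = -6.912%, loss ≈ 22411 × 6.912/100 ≈ 1549.
Year 2015: gap = -1.6 × (7.71 - 4.43) = -5.248%, loss ≈ 22411 × 5.248/100 ≈ 1176.
Year 2016: gap = -1.6 × (7.07 - 4.43) = -4.224%, loss ≈ 22411 × 4.224/100 ≈ 947.
Year 2017: gap = -1.6 × (8.17 - 4.43) = -5.984%, loss ≈ 22411 × 5.984/100 ≈ 1341.
Total lost output = 1549 + 1176 + 947 + 1341 = 5013 billion.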